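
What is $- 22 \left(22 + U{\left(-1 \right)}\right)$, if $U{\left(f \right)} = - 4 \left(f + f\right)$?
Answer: $-660$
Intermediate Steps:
$U{\left(f \right)} = - 8 f$ ($U{\left(f \right)} = - 4 \cdot 2 f = - 8 f$)
$- 22 \left(22 + U{\left(-1 \right)}\right) = - 22 \left(22 - -8\right) = - 22 \left(22 + 8\right) = \left(-22\right) 30 = -660$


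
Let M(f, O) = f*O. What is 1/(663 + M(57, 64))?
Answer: 1/4311 ≈ 0.00023196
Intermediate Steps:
M(f, O) = O*f
1/(663 + M(57, 64)) = 1/(663 + 64*57) = 1/(663 + 3648) = 1/4311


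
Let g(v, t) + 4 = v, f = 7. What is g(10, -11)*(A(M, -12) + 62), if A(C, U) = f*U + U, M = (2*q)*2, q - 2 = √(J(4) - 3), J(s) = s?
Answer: -204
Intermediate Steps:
g(v, t) = -4 + v
q = 3 (q = 2 + √(4 - 3) = 2 + √1 = 2 + 1 = 3)
M = 12 (M = (2*3)*2 = 6*2 = 12)
A(C, U) = 8*U (A(C, U) = 7*U + U = 8*U)
g(10, -11)*(A(M, -12) + 62) = (-4 + 10)*(8*(-12) + 62) = 6*(-96 + 62) = 6*(-34) = -204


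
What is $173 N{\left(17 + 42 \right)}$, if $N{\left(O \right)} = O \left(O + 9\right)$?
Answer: $694076$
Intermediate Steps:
$N{\left(O \right)} = O \left(9 + O\right)$
$173 N{\left(17 + 42 \right)} = 173 \left(17 + 42\right) \left(9 + \left(17 + 42\right)\right) = 173 \cdot 59 \left(9 + 59\right) = 173 \cdot 59 \cdot 68 = 173 \cdot 4012 = 694076$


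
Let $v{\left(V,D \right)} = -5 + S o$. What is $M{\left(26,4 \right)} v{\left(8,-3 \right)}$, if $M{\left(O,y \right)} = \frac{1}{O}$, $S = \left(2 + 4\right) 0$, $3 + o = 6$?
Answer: $- \frac{5}{26} \approx -0.19231$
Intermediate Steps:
$o = 3$ ($o = -3 + 6 = 3$)
$S = 0$ ($S = 6 \cdot 0 = 0$)
$v{\left(V,D \right)} = -5$ ($v{\left(V,D \right)} = -5 + 0 \cdot 3 = -5 + 0 = -5$)
$M{\left(26,4 \right)} v{\left(8,-3 \right)} = \frac{1}{26} \left(-5\right) = - \frac{5}{26}$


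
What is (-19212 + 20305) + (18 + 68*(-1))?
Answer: 1043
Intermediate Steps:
(-19212 + 20305) + (18 + 68*(-1)) = 1093 + (18 - 68) = 1093 - 50 = 1043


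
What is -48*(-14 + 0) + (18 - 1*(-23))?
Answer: 713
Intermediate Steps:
-48*(-14 + 0) + (18 - 1*(-23)) = -48*(-14) + (18 + 23) = 672 + 41 = 713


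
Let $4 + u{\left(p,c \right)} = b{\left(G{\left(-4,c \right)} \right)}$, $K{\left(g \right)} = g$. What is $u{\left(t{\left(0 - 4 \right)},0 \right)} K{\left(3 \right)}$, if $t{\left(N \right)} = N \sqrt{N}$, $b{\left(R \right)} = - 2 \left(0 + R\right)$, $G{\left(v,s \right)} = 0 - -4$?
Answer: $-36$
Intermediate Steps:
$G{\left(v,s \right)} = 4$ ($G{\left(v,s \right)} = 0 + 4 = 4$)
$b{\left(R \right)} = - 2 R$
$t{\left(N \right)} = N^{\frac{3}{2}}$
$u{\left(p,c \right)} = -12$ ($u{\left(p,c \right)} = -4 - 8 = -12$)
$u{\left(t{\left(0 - 4 \right)},0 \right)} K{\left(3 \right)} = \left(-12\right) 3 = -36$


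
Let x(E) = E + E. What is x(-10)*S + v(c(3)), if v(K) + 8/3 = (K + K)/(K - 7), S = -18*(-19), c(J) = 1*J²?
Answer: -20501/3 ≈ -6833.7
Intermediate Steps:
c(J) = J²
x(E) = 2*E
S = 342
v(K) = -8/3 + 2*K/(-7 + K) (v(K) = -8/3 + (K + K)/(K - 7) = -8/3 + (2*K)/(-7 + K) = -8/3 + 2*K/(-7 + K))
x(-10)*S + v(c(3)) = (2*(-10))*342 + 2*(28 - 1*3²)/(3*(-7 + 3²)) = -20*342 + 2*(28 - 1*9)/(3*(-7 + 9)) = -6840 + (⅔)*(28 - 9)/2 = -6840 + (⅔)*(½)*19 = -6840 + 19/3 = -20501/3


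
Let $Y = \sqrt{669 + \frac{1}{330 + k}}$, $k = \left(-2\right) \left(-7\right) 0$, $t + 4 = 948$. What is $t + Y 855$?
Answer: $944 + \frac{57 \sqrt{72854430}}{22} \approx 23059.0$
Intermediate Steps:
$t = 944$ ($t = -4 + 948 = 944$)
$k = 0$ ($k = 14 \cdot 0 = 0$)
$Y = \frac{\sqrt{72854430}}{330}$ ($Y = \sqrt{669 + \frac{1}{330 + 0}} = \sqrt{669 + \frac{1}{330}} = \sqrt{\frac{220771}{330}} = \frac{\sqrt{72854430}}{330} \approx 25.865$)
$t + Y 855 = 944 + \frac{\sqrt{72854430}}{330} \cdot 855 = 944 + \frac{57 \sqrt{72854430}}{22}$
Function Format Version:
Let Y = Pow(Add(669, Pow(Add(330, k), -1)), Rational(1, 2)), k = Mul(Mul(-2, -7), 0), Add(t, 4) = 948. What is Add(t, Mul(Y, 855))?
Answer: Add(944, Mul(Rational(57, 22), Pow(72854430, Rational(1, 2)))) ≈ 23059.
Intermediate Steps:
t = 944 (t = Add(-4, 948) = 944)
k = 0 (k = Mul(14, 0) = 0)
Y = Mul(Rational(1, 330), Pow(72854430, Rational(1, 2))) (Y = Pow(Add(669, Pow(Add(330, 0), -1)), Rational(1, 2)) = Pow(Add(669, Pow(330, -1)), Rational(1, 2)) = Pow(Add(669, Rational(1, 330)), Rational(1, 2)) = Pow(Rational(220771, 330), Rational(1, 2)) = Mul(Rational(1, 330), Pow(72854430, Rational(1, 2))) ≈ 25.865)
Add(t, Mul(Y, 855)) = Add(944, Mul(Mul(Rational(1, 330), Pow(72854430, Rational(1, 2))), 855)) = Add(944, Mul(Rational(57, 22), Pow(72854430, Rational(1, 2))))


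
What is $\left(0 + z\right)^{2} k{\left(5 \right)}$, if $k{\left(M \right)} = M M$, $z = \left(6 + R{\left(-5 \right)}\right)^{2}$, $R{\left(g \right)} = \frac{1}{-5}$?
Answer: $\frac{707281}{25} \approx 28291.0$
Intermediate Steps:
$R{\left(g \right)} = - \frac{1}{5}$
$z = \frac{841}{25}$ ($z = \left(6 - \frac{1}{5}\right)^{2} = \left(\frac{29}{5}\right)^{2} = \frac{841}{25} \approx 33.64$)
$k{\left(M \right)} = M^{2}$
$\left(0 + z\right)^{2} k{\left(5 \right)} = \left(0 + \frac{841}{25}\right)^{2} \cdot 5^{2} = \left(\frac{841}{25}\right)^{2} \cdot 25 = \frac{707281}{625} \cdot 25 = \frac{707281}{25}$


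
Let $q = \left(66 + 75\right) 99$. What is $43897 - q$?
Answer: $29938$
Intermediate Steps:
$q = 13959$ ($q = 141 \cdot 99 = 13959$)
$43897 - q = 43897 - 13959 = 29938$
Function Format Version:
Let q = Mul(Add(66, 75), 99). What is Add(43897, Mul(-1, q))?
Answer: 29938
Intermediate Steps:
q = 13959 (q = Mul(141, 99) = 13959)
Add(43897, Mul(-1, q)) = Add(43897, Mul(-1, 13959)) = Add(43897, -13959) = 29938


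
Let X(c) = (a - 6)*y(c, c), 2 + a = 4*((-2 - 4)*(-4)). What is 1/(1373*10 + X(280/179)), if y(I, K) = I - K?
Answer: 1/13730 ≈ 7.2833e-5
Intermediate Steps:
a = 94 (a = -2 + 4*((-2 - 4)*(-4)) = -2 + 4*(-6*(-4)) = -2 + 4*24 = -2 + 96 = 94)
X(c) = 0 (X(c) = (94 - 6)*(c - c) = 88*0 = 0)
1/(1373*10 + X(280/179)) = 1/(1373*10 + 0) = 1/(13730 + 0) = 1/13730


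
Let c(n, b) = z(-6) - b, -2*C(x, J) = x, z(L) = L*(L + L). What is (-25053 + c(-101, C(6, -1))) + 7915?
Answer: -17063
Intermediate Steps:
z(L) = 2*L² (z(L) = L*(2*L) = 2*L²)
C(x, J) = -x/2
c(n, b) = 72 - b (c(n, b) = 2*(-6)² - b = 2*36 - b = 72 - b)
(-25053 + c(-101, C(6, -1))) + 7915 = (-25053 + (72 - (-1)*6/2)) + 7915 = (-25053 + (72 - 1*(-3))) + 7915 = (-25053 + (72 + 3)) + 7915 = (-25053 + 75) + 7915 = -24978 + 7915 = -17063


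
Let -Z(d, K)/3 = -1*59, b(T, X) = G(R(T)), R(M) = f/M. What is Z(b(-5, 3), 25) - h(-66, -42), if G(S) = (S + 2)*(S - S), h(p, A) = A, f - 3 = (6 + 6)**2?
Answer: 219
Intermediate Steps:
f = 147 (f = 3 + (6 + 6)**2 = 3 + 12**2 = 3 + 144 = 147)
R(M) = 147/M
G(S) = 0 (G(S) = (2 + S)*0 = 0)
b(T, X) = 0
Z(d, K) = 177 (Z(d, K) = -(-3)*59 = -3*(-59) = 177)
Z(b(-5, 3), 25) - h(-66, -42) = 177 - 1*(-42) = 177 + 42 = 219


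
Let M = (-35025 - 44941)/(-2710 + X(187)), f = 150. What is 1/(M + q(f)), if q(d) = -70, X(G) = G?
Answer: -2523/96644 ≈ -0.026106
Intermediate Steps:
M = 79966/2523 (M = (-35025 - 44941)/(-2710 + 187) = -79966/(-2523) = -79966*(-1/2523) = 79966/2523 ≈ 31.695)
1/(M + q(f)) = 1/(79966/2523 - 70) = 1/(-96644/2523) = -2523/96644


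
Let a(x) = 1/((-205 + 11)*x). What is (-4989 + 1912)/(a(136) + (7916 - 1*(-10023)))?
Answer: -81183568/473302575 ≈ -0.17153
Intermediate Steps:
a(x) = -1/(194*x) (a(x) = 1/((-194)*x) = -1/(194*x))
(-4989 + 1912)/(a(136) + (7916 - 1*(-10023))) = (-4989 + 1912)/(-1/194/136 + (7916 - 1*(-10023))) = -3077/(-1/194*1/136 + (7916 + 10023)) = -3077/(-1/26384 + 17939) = -3077/473302575/26384 = -3077*26384/473302575 = -81183568/473302575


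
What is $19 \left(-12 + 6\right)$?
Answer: $-114$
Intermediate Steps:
$19 \left(-12 + 6\right) = 19 \left(-6\right) = -114$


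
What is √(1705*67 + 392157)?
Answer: 2*√126598 ≈ 711.61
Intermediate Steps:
√(1705*67 + 392157) = √(114235 + 392157) = √506392 = 2*√126598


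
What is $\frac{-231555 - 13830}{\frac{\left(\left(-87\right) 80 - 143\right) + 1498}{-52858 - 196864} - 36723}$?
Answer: $\frac{61278032970}{9170535401} \approx 6.6821$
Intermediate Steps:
$\frac{-231555 - 13830}{\frac{\left(\left(-87\right) 80 - 143\right) + 1498}{-52858 - 196864} - 36723} = - \frac{245385}{\frac{\left(-6960 - 143\right) + 1498}{-249722} - 36723} = - \frac{245385}{\left(-7103 + 1498\right) \left(- \frac{1}{249722}\right) - 36723} = - \frac{245385}{\left(-5605\right) \left(- \frac{1}{249722}\right) - 36723} = - \frac{245385}{\frac{5605}{249722} - 36723} = - \frac{245385}{- \frac{9170535401}{249722}} = \left(-245385\right) \left(- \frac{249722}{9170535401}\right) = \frac{61278032970}{9170535401}$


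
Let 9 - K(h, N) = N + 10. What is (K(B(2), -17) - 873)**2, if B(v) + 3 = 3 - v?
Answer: 734449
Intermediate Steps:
B(v) = -v (B(v) = -3 + (3 - v) = -v)
K(h, N) = -1 - N (K(h, N) = 9 - (N + 10) = 9 - (10 + N) = 9 + (-10 - N) = -1 - N)
(K(B(2), -17) - 873)**2 = ((-1 - 1*(-17)) - 873)**2 = ((-1 + 17) - 873)**2 = (16 - 873)**2 = (-857)**2 = 734449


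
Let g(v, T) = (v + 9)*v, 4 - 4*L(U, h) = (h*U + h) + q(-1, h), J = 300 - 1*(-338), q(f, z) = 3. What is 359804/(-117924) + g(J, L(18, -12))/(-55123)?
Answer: -17127713039/1625081163 ≈ -10.540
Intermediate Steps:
J = 638 (J = 300 + 338 = 638)
L(U, h) = ¼ - h/4 - U*h/4 (L(U, h) = 1 - ((h*U + h) + 3)/4 = 1 - ((U*h + h) + 3)/4 = 1 - ((h + U*h) + 3)/4 = 1 - (3 + h + U*h)/4 = 1 + (-¾ - h/4 - U*h/4) = ¼ - h/4 - U*h/4)
g(v, T) = v*(9 + v) (g(v, T) = (9 + v)*v = v*(9 + v))
359804/(-117924) + g(J, L(18, -12))/(-55123) = 359804/(-117924) + (638*(9 + 638))/(-55123) = 359804*(-1/117924) + (638*647)*(-1/55123) = -89951/29481 + 412786*(-1/55123) = -89951/29481 - 412786/55123 = -17127713039/1625081163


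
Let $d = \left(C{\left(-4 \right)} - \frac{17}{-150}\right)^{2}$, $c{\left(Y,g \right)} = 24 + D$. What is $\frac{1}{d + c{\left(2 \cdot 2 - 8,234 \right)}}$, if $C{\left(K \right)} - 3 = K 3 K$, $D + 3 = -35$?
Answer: $\frac{22500}{58467889} \approx 0.00038483$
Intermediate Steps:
$D = -38$ ($D = -3 - 35 = -38$)
$C{\left(K \right)} = 3 + 3 K^{2}$ ($C{\left(K \right)} = 3 + K 3 K = 3 + 3 K K = 3 + 3 K^{2}$)
$c{\left(Y,g \right)} = -14$ ($c{\left(Y,g \right)} = 24 - 38 = -14$)
$d = \frac{58782889}{22500}$ ($d = \left(\left(3 + 3 \left(-4\right)^{2}\right) - \frac{17}{-150}\right)^{2} = \left(\left(3 + 3 \cdot 16\right) - - \frac{17}{150}\right)^{2} = \left(\left(3 + 48\right) + \frac{17}{150}\right)^{2} = \left(51 + \frac{17}{150}\right)^{2} = \left(\frac{7667}{150}\right)^{2} = \frac{58782889}{22500} \approx 2612.6$)
$\frac{1}{d + c{\left(2 \cdot 2 - 8,234 \right)}} = \frac{1}{\frac{58782889}{22500} - 14} = \frac{1}{\frac{58467889}{22500}} = \frac{22500}{58467889}$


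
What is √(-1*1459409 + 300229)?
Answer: 22*I*√2395 ≈ 1076.7*I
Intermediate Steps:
√(-1*1459409 + 300229) = √(-1459409 + 300229) = √(-1159180) = 22*I*√2395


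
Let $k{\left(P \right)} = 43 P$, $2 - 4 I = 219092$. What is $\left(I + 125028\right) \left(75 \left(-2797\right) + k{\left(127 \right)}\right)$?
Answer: $-14354182227$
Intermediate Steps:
$I = - \frac{109545}{2}$ ($I = \frac{1}{2} - 54773 = - \frac{109545}{2} \approx -54773.0$)
$\left(I + 125028\right) \left(75 \left(-2797\right) + k{\left(127 \right)}\right) = \left(- \frac{109545}{2} + 125028\right) \left(75 \left(-2797\right) + 43 \cdot 127\right) = \frac{140511 \left(-209775 + 5461\right)}{2} = \frac{140511}{2} \left(-204314\right) = -14354182227$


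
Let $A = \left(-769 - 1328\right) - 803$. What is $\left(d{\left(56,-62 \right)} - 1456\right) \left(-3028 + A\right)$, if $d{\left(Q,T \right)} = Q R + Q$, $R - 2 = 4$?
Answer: $6307392$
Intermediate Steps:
$R = 6$ ($R = 2 + 4 = 6$)
$A = -2900$ ($A = -2097 - 803 = -2900$)
$d{\left(Q,T \right)} = 7 Q$ ($d{\left(Q,T \right)} = Q 6 + Q = 6 Q + Q = 7 Q$)
$\left(d{\left(56,-62 \right)} - 1456\right) \left(-3028 + A\right) = \left(7 \cdot 56 - 1456\right) \left(-3028 - 2900\right) = \left(392 - 1456\right) \left(-5928\right) = \left(-1064\right) \left(-5928\right) = 6307392$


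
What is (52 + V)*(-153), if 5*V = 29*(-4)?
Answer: -22032/5 ≈ -4406.4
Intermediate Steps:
V = -116/5 (V = (29*(-4))/5 = (⅕)*(-116) = -116/5 ≈ -23.200)
(52 + V)*(-153) = (52 - 116/5)*(-153) = (144/5)*(-153) = -22032/5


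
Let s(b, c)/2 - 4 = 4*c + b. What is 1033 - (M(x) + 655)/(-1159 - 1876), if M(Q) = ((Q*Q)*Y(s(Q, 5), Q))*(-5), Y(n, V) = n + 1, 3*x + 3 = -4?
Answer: 16926857/16389 ≈ 1032.8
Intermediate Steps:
x = -7/3 (x = -1 + (⅓)*(-4) = -1 - 4/3 = -7/3 ≈ -2.3333)
s(b, c) = 8 + 2*b + 8*c (s(b, c) = 8 + 2*(4*c + b) = 8 + 2*(b + 4*c) = 8 + (2*b + 8*c) = 8 + 2*b + 8*c)
Y(n, V) = 1 + n
M(Q) = -5*Q²*(49 + 2*Q) (M(Q) = ((Q*Q)*(1 + (8 + 2*Q + 8*5)))*(-5) = (Q²*(1 + (8 + 2*Q + 40)))*(-5) = (Q²*(1 + (48 + 2*Q)))*(-5) = (Q²*(49 + 2*Q))*(-5) = -5*Q²*(49 + 2*Q))
1033 - (M(x) + 655)/(-1159 - 1876) = 1033 - ((-7/3)²*(-245 - 10*(-7/3)) + 655)/(-1159 - 1876) = 1033 - (49*(-245 + 70/3)/9 + 655)/(-3035) = 1033 - ((49/9)*(-665/3) + 655)*(-1)/3035 = 1033 - (-32585/27 + 655)*(-1)/3035 = 1033 - (-14900)*(-1)/(27*3035) = 1033 - 1*2980/16389 = 1033 - 2980/16389 = 16926857/16389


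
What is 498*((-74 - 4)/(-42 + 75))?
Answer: -12948/11 ≈ -1177.1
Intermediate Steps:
498*((-74 - 4)/(-42 + 75)) = 498*(-78/33) = 498*(-78*1/33) = 498*(-26/11) = -12948/11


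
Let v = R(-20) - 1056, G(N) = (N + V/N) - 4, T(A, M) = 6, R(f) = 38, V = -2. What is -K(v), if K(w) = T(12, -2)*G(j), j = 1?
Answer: 30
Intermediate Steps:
G(N) = -4 + N - 2/N (G(N) = (N - 2/N) - 4 = -4 + N - 2/N)
v = -1018 (v = 38 - 1056 = -1018)
K(w) = -30 (K(w) = 6*(-4 + 1 - 2/1) = 6*(-4 + 1 - 2*1) = 6*(-4 + 1 - 2) = 6*(-5) = -30)
-K(v) = -1*(-30) = 30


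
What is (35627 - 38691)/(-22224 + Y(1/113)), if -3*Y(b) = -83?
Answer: 9192/66589 ≈ 0.13804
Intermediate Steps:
Y(b) = 83/3 (Y(b) = -⅓*(-83) = 83/3)
(35627 - 38691)/(-22224 + Y(1/113)) = (35627 - 38691)/(-22224 + 83/3) = -3064/(-66589/3) = -3064*(-3/66589) = 9192/66589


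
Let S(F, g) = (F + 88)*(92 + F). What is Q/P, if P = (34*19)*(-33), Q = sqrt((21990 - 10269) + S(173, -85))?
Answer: -sqrt(80886)/21318 ≈ -0.013341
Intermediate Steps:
S(F, g) = (88 + F)*(92 + F)
Q = sqrt(80886) (Q = sqrt((21990 - 10269) + (8096 + 173**2 + 180*173)) = sqrt(11721 + (8096 + 29929 + 31140)) = sqrt(11721 + 69165) = sqrt(80886) ≈ 284.40)
P = -21318 (P = 646*(-33) = -21318)
Q/P = sqrt(80886)/(-21318) = sqrt(80886)*(-1/21318) = -sqrt(80886)/21318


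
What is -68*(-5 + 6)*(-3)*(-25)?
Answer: -5100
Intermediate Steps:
-68*(-5 + 6)*(-3)*(-25) = -68*(-3)*(-25) = 204*(-25) = -5100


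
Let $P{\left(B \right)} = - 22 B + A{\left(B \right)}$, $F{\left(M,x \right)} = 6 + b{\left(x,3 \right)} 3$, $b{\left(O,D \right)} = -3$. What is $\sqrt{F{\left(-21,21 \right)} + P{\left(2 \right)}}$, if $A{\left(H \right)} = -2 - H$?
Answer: $i \sqrt{51} \approx 7.1414 i$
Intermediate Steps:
$F{\left(M,x \right)} = -3$ ($F{\left(M,x \right)} = 6 - 9 = -3$)
$P{\left(B \right)} = -2 - 23 B$ ($P{\left(B \right)} = - 22 B - \left(2 + B\right) = -2 - 23 B$)
$\sqrt{F{\left(-21,21 \right)} + P{\left(2 \right)}} = \sqrt{-3 - 48} = \sqrt{-51} = i \sqrt{51}$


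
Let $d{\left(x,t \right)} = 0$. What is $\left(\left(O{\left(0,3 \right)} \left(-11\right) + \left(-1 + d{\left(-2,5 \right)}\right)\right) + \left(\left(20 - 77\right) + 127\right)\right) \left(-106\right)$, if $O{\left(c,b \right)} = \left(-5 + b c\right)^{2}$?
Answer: $21836$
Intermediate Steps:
$\left(\left(O{\left(0,3 \right)} \left(-11\right) + \left(-1 + d{\left(-2,5 \right)}\right)\right) + \left(\left(20 - 77\right) + 127\right)\right) \left(-106\right) = \left(\left(\left(-5 + 3 \cdot 0\right)^{2} \left(-11\right) + \left(-1 + 0\right)\right) + \left(\left(20 - 77\right) + 127\right)\right) \left(-106\right) = \left(\left(\left(-5 + 0\right)^{2} \left(-11\right) - 1\right) + \left(-57 + 127\right)\right) \left(-106\right) = \left(\left(\left(-5\right)^{2} \left(-11\right) - 1\right) + 70\right) \left(-106\right) = \left(\left(25 \left(-11\right) - 1\right) + 70\right) \left(-106\right) = \left(\left(-275 - 1\right) + 70\right) \left(-106\right) = \left(-276 + 70\right) \left(-106\right) = \left(-206\right) \left(-106\right) = 21836$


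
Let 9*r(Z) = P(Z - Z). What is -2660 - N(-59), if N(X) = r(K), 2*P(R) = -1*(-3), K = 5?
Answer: -15961/6 ≈ -2660.2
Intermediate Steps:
P(R) = 3/2 (P(R) = (-1*(-3))/2 = (1/2)*3 = 3/2)
r(Z) = 1/6 (r(Z) = (1/9)*(3/2) = 1/6)
N(X) = 1/6
-2660 - N(-59) = -2660 - 1*1/6 = -2660 - 1/6 = -15961/6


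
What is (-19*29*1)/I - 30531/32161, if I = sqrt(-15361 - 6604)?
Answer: -30531/32161 + 551*I*sqrt(21965)/21965 ≈ -0.94932 + 3.7178*I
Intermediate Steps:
I = I*sqrt(21965) (I = sqrt(-21965) = I*sqrt(21965) ≈ 148.21*I)
(-19*29*1)/I - 30531/32161 = (-19*29*1)/((I*sqrt(21965))) - 30531/32161 = (-551*1)*(-I*sqrt(21965)/21965) - 30531*1/32161 = -(-551)*I*sqrt(21965)/21965 - 30531/32161 = 551*I*sqrt(21965)/21965 - 30531/32161 = -30531/32161 + 551*I*sqrt(21965)/21965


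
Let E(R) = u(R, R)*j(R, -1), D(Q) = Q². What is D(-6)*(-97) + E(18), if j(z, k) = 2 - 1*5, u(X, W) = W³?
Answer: -20988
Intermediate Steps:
j(z, k) = -3 (j(z, k) = 2 - 5 = -3)
E(R) = -3*R³ (E(R) = R³*(-3) = -3*R³)
D(-6)*(-97) + E(18) = (-6)²*(-97) - 3*18³ = 36*(-97) - 3*5832 = -3492 - 17496 = -20988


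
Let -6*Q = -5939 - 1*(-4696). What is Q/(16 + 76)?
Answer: 1243/552 ≈ 2.2518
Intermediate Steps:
Q = 1243/6 (Q = -(-5939 - 1*(-4696))/6 = -(-5939 + 4696)/6 = -⅙*(-1243) = 1243/6 ≈ 207.17)
Q/(16 + 76) = 1243/(6*(16 + 76)) = (1243/6)/92 = (1243/6)*(1/92) = 1243/552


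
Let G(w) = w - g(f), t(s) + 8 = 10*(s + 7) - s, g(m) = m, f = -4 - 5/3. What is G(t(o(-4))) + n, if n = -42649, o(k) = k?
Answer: -127852/3 ≈ -42617.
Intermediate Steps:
f = -17/3 (f = -4 - 5/3 = -17/3 ≈ -5.6667)
t(s) = 62 + 9*s (t(s) = -8 + (10*(s + 7) - s) = -8 + (10*(7 + s) - s) = -8 + ((70 + 10*s) - s) = -8 + (70 + 9*s) = 62 + 9*s)
G(w) = 17/3 + w (G(w) = w - 1*(-17/3) = w + 17/3 = 17/3 + w)
G(t(o(-4))) + n = (17/3 + (62 + 9*(-4))) - 42649 = (17/3 + (62 - 36)) - 42649 = (17/3 + 26) - 42649 = 95/3 - 42649 = -127852/3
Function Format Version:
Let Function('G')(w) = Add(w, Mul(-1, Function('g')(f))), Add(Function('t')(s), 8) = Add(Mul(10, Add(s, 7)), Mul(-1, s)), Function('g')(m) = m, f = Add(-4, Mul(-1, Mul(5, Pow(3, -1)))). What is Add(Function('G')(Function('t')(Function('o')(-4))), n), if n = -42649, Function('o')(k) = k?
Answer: Rational(-127852, 3) ≈ -42617.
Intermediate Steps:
f = Rational(-17, 3) (f = Add(-4, Mul(-1, Mul(5, Rational(1, 3)))) = Add(-4, Mul(-1, Rational(5, 3))) = Add(-4, Rational(-5, 3)) = Rational(-17, 3) ≈ -5.6667)
Function('t')(s) = Add(62, Mul(9, s)) (Function('t')(s) = Add(-8, Add(Mul(10, Add(s, 7)), Mul(-1, s))) = Add(-8, Add(Mul(10, Add(7, s)), Mul(-1, s))) = Add(-8, Add(Add(70, Mul(10, s)), Mul(-1, s))) = Add(-8, Add(70, Mul(9, s))) = Add(62, Mul(9, s)))
Function('G')(w) = Add(Rational(17, 3), w) (Function('G')(w) = Add(w, Mul(-1, Rational(-17, 3))) = Add(w, Rational(17, 3)) = Add(Rational(17, 3), w))
Add(Function('G')(Function('t')(Function('o')(-4))), n) = Add(Add(Rational(17, 3), Add(62, Mul(9, -4))), -42649) = Add(Add(Rational(17, 3), Add(62, -36)), -42649) = Add(Add(Rational(17, 3), 26), -42649) = Add(Rational(95, 3), -42649) = Rational(-127852, 3)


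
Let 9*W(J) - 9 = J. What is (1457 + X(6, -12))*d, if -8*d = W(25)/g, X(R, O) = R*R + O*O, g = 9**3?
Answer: -27829/26244 ≈ -1.0604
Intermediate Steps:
g = 729
X(R, O) = O**2 + R**2 (X(R, O) = R**2 + O**2 = O**2 + R**2)
W(J) = 1 + J/9
d = -17/26244 (d = -(1 + (1/9)*25)/(8*729) = -(1 + 25/9)/(8*729) = -17/(36*729) = -1/8*34/6561 = -17/26244 ≈ -0.00064777)
(1457 + X(6, -12))*d = (1457 + ((-12)**2 + 6**2))*(-17/26244) = (1457 + (144 + 36))*(-17/26244) = (1457 + 180)*(-17/26244) = 1637*(-17/26244) = -27829/26244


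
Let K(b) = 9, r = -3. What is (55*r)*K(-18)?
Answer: -1485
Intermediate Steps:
(55*r)*K(-18) = (55*(-3))*9 = -165*9 = -1485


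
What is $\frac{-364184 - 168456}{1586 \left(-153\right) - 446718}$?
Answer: $\frac{16645}{21543} \approx 0.77264$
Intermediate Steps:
$\frac{-364184 - 168456}{1586 \left(-153\right) - 446718} = - \frac{532640}{-242658 - 446718} = - \frac{532640}{-689376} = \left(-532640\right) \left(- \frac{1}{689376}\right) = \frac{16645}{21543}$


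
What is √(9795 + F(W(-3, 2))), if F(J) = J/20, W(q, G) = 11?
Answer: √979555/10 ≈ 98.972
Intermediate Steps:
F(J) = J/20 (F(J) = J*(1/20) = J/20)
√(9795 + F(W(-3, 2))) = √(9795 + (1/20)*11) = √(9795 + 11/20) = √(195911/20) = √979555/10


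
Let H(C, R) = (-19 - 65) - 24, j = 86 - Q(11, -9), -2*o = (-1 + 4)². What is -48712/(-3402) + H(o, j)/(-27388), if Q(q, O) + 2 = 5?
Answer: 166811459/11646747 ≈ 14.323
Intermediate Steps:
o = -9/2 (o = -(-1 + 4)²/2 = -½*3² = -½*9 = -9/2 ≈ -4.5000)
Q(q, O) = 3 (Q(q, O) = -2 + 5 = 3)
j = 83 (j = 86 - 1*3 = 86 - 3 = 83)
H(C, R) = -108 (H(C, R) = -84 - 24 = -108)
-48712/(-3402) + H(o, j)/(-27388) = -48712/(-3402) - 108/(-27388) = -48712*(-1/3402) - 108*(-1/27388) = 24356/1701 + 27/6847 = 166811459/11646747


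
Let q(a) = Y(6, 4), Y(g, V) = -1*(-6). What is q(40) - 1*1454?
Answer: -1448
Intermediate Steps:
Y(g, V) = 6
q(a) = 6
q(40) - 1*1454 = 6 - 1*1454 = 6 - 1454 = -1448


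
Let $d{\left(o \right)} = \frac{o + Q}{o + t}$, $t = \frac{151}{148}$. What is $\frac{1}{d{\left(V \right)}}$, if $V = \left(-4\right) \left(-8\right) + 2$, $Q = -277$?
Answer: $- \frac{5183}{35964} \approx -0.14412$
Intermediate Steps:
$t = \frac{151}{148}$ ($t = 151 \cdot \frac{1}{148} = \frac{151}{148} \approx 1.0203$)
$V = 34$ ($V = 32 + 2 = 34$)
$d{\left(o \right)} = \frac{-277 + o}{\frac{151}{148} + o}$ ($d{\left(o \right)} = \frac{o - 277}{o + \frac{151}{148}} = \frac{-277 + o}{\frac{151}{148} + o}$)
$\frac{1}{d{\left(V \right)}} = \frac{1}{148 \frac{1}{151 + 148 \cdot 34} \left(-277 + 34\right)} = \frac{1}{148 \frac{1}{151 + 5032} \left(-243\right)} = \frac{1}{148 \cdot \frac{1}{5183} \left(-243\right)} = \frac{1}{- \frac{35964}{5183}} = - \frac{5183}{35964}$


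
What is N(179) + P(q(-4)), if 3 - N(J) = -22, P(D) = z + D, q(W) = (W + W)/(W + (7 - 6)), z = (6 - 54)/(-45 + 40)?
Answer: 559/15 ≈ 37.267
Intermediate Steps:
z = 48/5 (z = -48/(-5) = -48*(-⅕) = 48/5 ≈ 9.6000)
q(W) = 2*W/(1 + W) (q(W) = (2*W)/(W + 1) = (2*W)/(1 + W) = 2*W/(1 + W))
P(D) = 48/5 + D
N(J) = 25 (N(J) = 3 - 1*(-22) = 3 + 22 = 25)
N(179) + P(q(-4)) = 25 + (48/5 + 2*(-4)/(1 - 4)) = 25 + (48/5 + 2*(-4)/(-3)) = 25 + (48/5 + 2*(-4)*(-⅓)) = 25 + (48/5 + 8/3) = 25 + 184/15 = 559/15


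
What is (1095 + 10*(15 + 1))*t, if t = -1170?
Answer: -1468350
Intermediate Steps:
(1095 + 10*(15 + 1))*t = (1095 + 10*(15 + 1))*(-1170) = (1095 + 10*16)*(-1170) = (1095 + 160)*(-1170) = 1255*(-1170) = -1468350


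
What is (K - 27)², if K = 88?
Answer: 3721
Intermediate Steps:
(K - 27)² = (88 - 27)² = 61² = 3721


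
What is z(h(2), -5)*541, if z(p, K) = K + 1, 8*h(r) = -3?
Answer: -2164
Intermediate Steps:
h(r) = -3/8 (h(r) = (⅛)*(-3) = -3/8)
z(p, K) = 1 + K
z(h(2), -5)*541 = (1 - 5)*541 = -4*541 = -2164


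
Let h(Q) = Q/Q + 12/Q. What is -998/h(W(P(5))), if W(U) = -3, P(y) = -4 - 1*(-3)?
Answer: 998/3 ≈ 332.67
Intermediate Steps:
P(y) = -1 (P(y) = -4 + 3 = -1)
h(Q) = 1 + 12/Q
-998/h(W(P(5))) = -998*(-3/(12 - 3)) = -998/((-⅓*9)) = -998/(-3) = -998*(-⅓) = 998/3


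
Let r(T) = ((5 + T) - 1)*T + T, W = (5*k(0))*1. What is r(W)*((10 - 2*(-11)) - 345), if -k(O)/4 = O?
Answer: 0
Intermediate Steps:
k(O) = -4*O
W = 0 (W = (5*(-4*0))*1 = (5*0)*1 = 0*1 = 0)
r(T) = T + T*(4 + T) (r(T) = (4 + T)*T + T = T*(4 + T) + T = T + T*(4 + T))
r(W)*((10 - 2*(-11)) - 345) = (0*(5 + 0))*((10 - 2*(-11)) - 345) = (0*5)*((10 + 22) - 345) = 0*(32 - 345) = 0*(-313) = 0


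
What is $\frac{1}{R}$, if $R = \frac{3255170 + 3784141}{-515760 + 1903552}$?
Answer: $\frac{1387792}{7039311} \approx 0.19715$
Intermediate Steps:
$R = \frac{7039311}{1387792} \approx 5.0723$
$\frac{1}{R} = \frac{1}{\frac{7039311}{1387792}} = \frac{1387792}{7039311}$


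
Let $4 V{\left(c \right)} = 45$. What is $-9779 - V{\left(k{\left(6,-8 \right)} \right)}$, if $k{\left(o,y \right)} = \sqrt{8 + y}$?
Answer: $- \frac{39161}{4} \approx -9790.3$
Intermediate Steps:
$V{\left(c \right)} = \frac{45}{4}$ ($V{\left(c \right)} = \frac{1}{4} \cdot 45 = \frac{45}{4}$)
$-9779 - V{\left(k{\left(6,-8 \right)} \right)} = -9779 - \frac{45}{4} = - \frac{39161}{4}$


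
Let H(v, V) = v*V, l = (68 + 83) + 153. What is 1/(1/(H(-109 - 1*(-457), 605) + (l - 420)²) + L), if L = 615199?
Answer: 223996/137802115205 ≈ 1.6255e-6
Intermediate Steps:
l = 304 (l = 151 + 153 = 304)
H(v, V) = V*v
1/(1/(H(-109 - 1*(-457), 605) + (l - 420)²) + L) = 1/(1/(605*(-109 - 1*(-457)) + (304 - 420)²) + 615199) = 1/(1/(605*(-109 + 457) + (-116)²) + 615199) = 1/(1/(605*348 + 13456) + 615199) = 1/(1/(210540 + 13456) + 615199) = 1/(1/223996 + 615199) = 1/(137802115205/223996) = 223996/137802115205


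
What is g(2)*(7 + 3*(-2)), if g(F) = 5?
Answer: 5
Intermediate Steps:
g(2)*(7 + 3*(-2)) = 5*(7 + 3*(-2)) = 5*(7 - 6) = 5*1 = 5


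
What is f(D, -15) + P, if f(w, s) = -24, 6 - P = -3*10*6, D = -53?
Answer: 162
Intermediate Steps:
P = 186 (P = 6 - (-3*10)*6 = 6 - (-30)*6 = 6 - 1*(-180) = 6 + 180 = 186)
f(D, -15) + P = -24 + 186 = 162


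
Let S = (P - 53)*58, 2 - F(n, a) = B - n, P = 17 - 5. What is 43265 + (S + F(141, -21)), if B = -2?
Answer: 41032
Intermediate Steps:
P = 12
F(n, a) = 4 + n (F(n, a) = 2 - (-2 - n) = 2 + (2 + n) = 4 + n)
S = -2378 (S = (12 - 53)*58 = -41*58 = -2378)
43265 + (S + F(141, -21)) = 43265 + (-2378 + (4 + 141)) = 43265 + (-2378 + 145) = 43265 - 2233 = 41032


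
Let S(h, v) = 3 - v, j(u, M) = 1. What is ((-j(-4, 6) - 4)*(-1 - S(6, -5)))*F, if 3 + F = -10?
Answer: -585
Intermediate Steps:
F = -13 (F = -3 - 10 = -13)
((-j(-4, 6) - 4)*(-1 - S(6, -5)))*F = ((-1*1 - 4)*(-1 - (3 - 1*(-5))))*(-13) = ((-1 - 4)*(-1 - (3 + 5)))*(-13) = -5*(-1 - 1*8)*(-13) = -5*(-1 - 8)*(-13) = -5*(-9)*(-13) = 45*(-13) = -585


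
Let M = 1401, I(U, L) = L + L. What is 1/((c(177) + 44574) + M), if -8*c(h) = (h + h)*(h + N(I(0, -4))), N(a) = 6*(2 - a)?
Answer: 4/141951 ≈ 2.8179e-5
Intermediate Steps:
I(U, L) = 2*L
N(a) = 12 - 6*a
c(h) = -h*(60 + h)/4 (c(h) = -(h + h)*(h + (12 - 12*(-4)))/8 = -2*h*(h + (12 - 6*(-8)))/8 = -2*h*(h + (12 + 48))/8 = -2*h*(h + 60)/8 = -2*h*(60 + h)/8 = -h*(60 + h)/4)
1/((c(177) + 44574) + M) = 1/((-¼*177*(60 + 177) + 44574) + 1401) = 1/((-¼*177*237 + 44574) + 1401) = 1/((-41949/4 + 44574) + 1401) = 1/(136347/4 + 1401) = 1/(141951/4) = 4/141951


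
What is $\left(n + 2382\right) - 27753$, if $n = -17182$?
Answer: $-42553$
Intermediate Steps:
$\left(n + 2382\right) - 27753 = \left(-17182 + 2382\right) - 27753 = -14800 - 27753 = -42553$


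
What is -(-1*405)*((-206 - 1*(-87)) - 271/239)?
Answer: -11628360/239 ≈ -48654.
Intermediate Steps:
-(-1*405)*((-206 - 1*(-87)) - 271/239) = -(-405)*((-206 + 87) - 271*1/239) = -(-405)*(-119 - 271/239) = -(-405)*(-28712)/239 = -1*11628360/239 = -11628360/239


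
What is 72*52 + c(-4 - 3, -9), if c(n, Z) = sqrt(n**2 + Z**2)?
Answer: 3744 + sqrt(130) ≈ 3755.4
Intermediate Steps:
c(n, Z) = sqrt(Z**2 + n**2)
72*52 + c(-4 - 3, -9) = 72*52 + sqrt((-9)**2 + (-4 - 3)**2) = 3744 + sqrt(81 + (-7)**2) = 3744 + sqrt(81 + 49) = 3744 + sqrt(130)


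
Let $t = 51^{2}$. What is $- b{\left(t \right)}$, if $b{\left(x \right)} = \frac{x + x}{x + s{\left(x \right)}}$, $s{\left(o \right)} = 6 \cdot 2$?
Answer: $- \frac{1734}{871} \approx -1.9908$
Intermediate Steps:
$s{\left(o \right)} = 12$
$t = 2601$
$b{\left(x \right)} = \frac{2 x}{12 + x}$ ($b{\left(x \right)} = \frac{x + x}{x + 12} = \frac{2 x}{12 + x}$)
$- b{\left(t \right)} = - \frac{2 \cdot 2601}{12 + 2601} = - \frac{2 \cdot 2601}{2613} = \left(-1\right) \frac{1734}{871} = - \frac{1734}{871}$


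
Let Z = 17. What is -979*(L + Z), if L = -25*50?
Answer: 1207107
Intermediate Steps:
L = -1250
-979*(L + Z) = -979*(-1250 + 17) = -979*(-1233) = 1207107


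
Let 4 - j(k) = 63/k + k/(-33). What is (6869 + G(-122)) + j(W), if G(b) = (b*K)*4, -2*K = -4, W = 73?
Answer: 14209123/2409 ≈ 5898.4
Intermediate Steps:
j(k) = 4 - 63/k + k/33 (j(k) = 4 - (63/k + k/(-33)) = 4 - (63/k + k*(-1/33)) = 4 - (63/k - k/33) = 4 + (-63/k + k/33) = 4 - 63/k + k/33)
K = 2 (K = -½*(-4) = 2)
G(b) = 8*b (G(b) = (b*2)*4 = (2*b)*4 = 8*b)
(6869 + G(-122)) + j(W) = (6869 + 8*(-122)) + (4 - 63/73 + (1/33)*73) = (6869 - 976) + (4 - 63*1/73 + 73/33) = 5893 + (4 - 63/73 + 73/33) = 5893 + 12886/2409 = 14209123/2409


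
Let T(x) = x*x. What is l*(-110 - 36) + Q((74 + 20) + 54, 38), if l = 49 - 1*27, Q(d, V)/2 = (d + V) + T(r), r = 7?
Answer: -2742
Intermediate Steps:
T(x) = x**2
Q(d, V) = 98 + 2*V + 2*d (Q(d, V) = 2*((d + V) + 7**2) = 2*((V + d) + 49) = 2*(49 + V + d) = 98 + 2*V + 2*d)
l = 22 (l = 49 - 27 = 22)
l*(-110 - 36) + Q((74 + 20) + 54, 38) = 22*(-110 - 36) + (98 + 2*38 + 2*((74 + 20) + 54)) = 22*(-146) + (98 + 76 + 2*(94 + 54)) = -3212 + (98 + 76 + 2*148) = -3212 + (98 + 76 + 296) = -3212 + 470 = -2742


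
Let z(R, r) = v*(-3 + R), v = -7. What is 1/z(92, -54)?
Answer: -1/623 ≈ -0.0016051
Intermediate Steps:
z(R, r) = 21 - 7*R (z(R, r) = -7*(-3 + R) = 21 - 7*R)
1/z(92, -54) = 1/(21 - 7*92) = 1/(21 - 644) = 1/(-623) = -1/623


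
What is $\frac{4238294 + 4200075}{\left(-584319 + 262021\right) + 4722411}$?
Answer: $\frac{8438369}{4400113} \approx 1.9178$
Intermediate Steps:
$\frac{4238294 + 4200075}{\left(-584319 + 262021\right) + 4722411} = \frac{8438369}{-322298 + 4722411} = \frac{8438369}{4400113}$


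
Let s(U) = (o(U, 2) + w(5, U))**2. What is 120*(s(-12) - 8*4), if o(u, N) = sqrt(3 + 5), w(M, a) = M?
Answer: 120 + 2400*sqrt(2) ≈ 3514.1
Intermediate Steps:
o(u, N) = 2*sqrt(2) (o(u, N) = sqrt(8) = 2*sqrt(2))
s(U) = (5 + 2*sqrt(2))**2 (s(U) = (2*sqrt(2) + 5)**2 = (5 + 2*sqrt(2))**2)
120*(s(-12) - 8*4) = 120*((33 + 20*sqrt(2)) - 8*4) = 120*((33 + 20*sqrt(2)) - 32) = 120*(1 + 20*sqrt(2)) = 120 + 2400*sqrt(2)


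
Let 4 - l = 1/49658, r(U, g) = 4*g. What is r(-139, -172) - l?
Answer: -34363335/49658 ≈ -692.00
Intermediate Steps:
l = 198631/49658 (l = 4 - 1/49658 = 198631/49658 ≈ 4.0000)
r(-139, -172) - l = 4*(-172) - 1*198631/49658 = -688 - 198631/49658 = -34363335/49658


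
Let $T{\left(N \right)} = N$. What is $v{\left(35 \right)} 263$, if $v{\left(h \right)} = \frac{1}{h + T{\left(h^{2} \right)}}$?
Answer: $\frac{263}{1260} \approx 0.20873$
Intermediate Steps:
$v{\left(h \right)} = \frac{1}{h + h^{2}}$
$v{\left(35 \right)} 263 = \frac{1}{35 \left(1 + 35\right)} 263 = \frac{1}{35 \cdot 36} \cdot 263 = \frac{1}{35} \cdot \frac{1}{36} \cdot 263 = \frac{1}{1260} \cdot 263 = \frac{263}{1260}$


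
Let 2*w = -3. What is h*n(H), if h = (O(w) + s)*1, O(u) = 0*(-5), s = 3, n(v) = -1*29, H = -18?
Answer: -87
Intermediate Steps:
w = -3/2 (w = (½)*(-3) = -3/2 ≈ -1.5000)
n(v) = -29
O(u) = 0
h = 3 (h = (0 + 3)*1 = 3*1 = 3)
h*n(H) = 3*(-29) = -87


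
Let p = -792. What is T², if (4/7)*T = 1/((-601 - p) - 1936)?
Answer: 49/48720400 ≈ 1.0057e-6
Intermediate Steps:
T = -7/6980 (T = 7/(4*((-601 - 1*(-792)) - 1936)) = 7/(4*((-601 + 792) - 1936)) = 7/(4*(191 - 1936)) = (7/4)/(-1745) = (7/4)*(-1/1745) = -7/6980 ≈ -0.0010029)
T² = (-7/6980)² = 49/48720400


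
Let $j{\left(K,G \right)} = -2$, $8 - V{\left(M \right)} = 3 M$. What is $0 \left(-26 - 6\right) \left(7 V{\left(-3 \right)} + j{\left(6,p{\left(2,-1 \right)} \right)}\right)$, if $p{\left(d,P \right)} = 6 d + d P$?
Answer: $0$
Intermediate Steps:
$V{\left(M \right)} = 8 - 3 M$
$p{\left(d,P \right)} = 6 d + P d$
$0 \left(-26 - 6\right) \left(7 V{\left(-3 \right)} + j{\left(6,p{\left(2,-1 \right)} \right)}\right) = 0 \left(-26 - 6\right) \left(7 \left(8 - -9\right) - 2\right) = 0 \left(-32\right) \left(7 \left(8 + 9\right) - 2\right) = 0 \left(7 \cdot 17 - 2\right) = 0 \left(119 - 2\right) = 0 \cdot 117 = 0$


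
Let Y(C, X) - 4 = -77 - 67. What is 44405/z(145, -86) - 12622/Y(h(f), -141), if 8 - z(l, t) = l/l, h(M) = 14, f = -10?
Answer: 450361/70 ≈ 6433.7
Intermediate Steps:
z(l, t) = 7 (z(l, t) = 8 - l/l = 8 - 1*1 = 8 - 1 = 7)
Y(C, X) = -140 (Y(C, X) = 4 + (-77 - 67) = 4 - 144 = -140)
44405/z(145, -86) - 12622/Y(h(f), -141) = 44405/7 - 12622/(-140) = 44405*(⅐) - 12622*(-1/140) = 44405/7 + 6311/70 = 450361/70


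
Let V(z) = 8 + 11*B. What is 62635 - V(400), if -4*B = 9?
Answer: 250607/4 ≈ 62652.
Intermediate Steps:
B = -9/4 (B = -1/4*9 = -9/4 ≈ -2.2500)
V(z) = -67/4 (V(z) = 8 + 11*(-9/4) = 8 - 99/4 = -67/4)
62635 - V(400) = 62635 - 1*(-67/4) = 62635 + 67/4 = 250607/4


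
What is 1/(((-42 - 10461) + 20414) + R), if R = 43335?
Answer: 1/53246 ≈ 1.8781e-5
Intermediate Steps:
1/(((-42 - 10461) + 20414) + R) = 1/(((-42 - 10461) + 20414) + 43335) = 1/((-10503 + 20414) + 43335) = 1/(9911 + 43335) = 1/53246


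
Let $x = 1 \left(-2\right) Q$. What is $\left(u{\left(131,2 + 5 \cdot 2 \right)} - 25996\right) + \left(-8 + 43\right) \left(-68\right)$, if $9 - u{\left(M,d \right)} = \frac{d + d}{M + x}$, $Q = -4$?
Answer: $- \frac{3943037}{139} \approx -28367.0$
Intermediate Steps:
$x = 8$ ($x = 1 \left(-2\right) \left(-4\right) = \left(-2\right) \left(-4\right) = 8$)
$u{\left(M,d \right)} = 9 - \frac{2 d}{8 + M}$ ($u{\left(M,d \right)} = 9 - \frac{d + d}{M + 8} = 9 - \frac{2 d}{8 + M}$)
$\left(u{\left(131,2 + 5 \cdot 2 \right)} - 25996\right) + \left(-8 + 43\right) \left(-68\right) = \left(\frac{72 - 2 \left(2 + 5 \cdot 2\right) + 9 \cdot 131}{8 + 131} - 25996\right) + \left(-8 + 43\right) \left(-68\right) = \left(\frac{72 - 2 \left(2 + 10\right) + 1179}{139} - 25996\right) + 35 \left(-68\right) = \left(\frac{72 - 24 + 1179}{139} - 25996\right) - 2380 = \left(\frac{1}{139} \cdot 1227 - 25996\right) - 2380 = \left(\frac{1227}{139} - 25996\right) - 2380 = - \frac{3612217}{139} - 2380 = - \frac{3943037}{139}$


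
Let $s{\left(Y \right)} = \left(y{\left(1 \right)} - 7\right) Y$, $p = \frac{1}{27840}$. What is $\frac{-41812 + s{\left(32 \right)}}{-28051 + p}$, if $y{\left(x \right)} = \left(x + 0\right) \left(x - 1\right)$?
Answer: $\frac{1170282240}{780939839} \approx 1.4986$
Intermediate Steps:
$p = \frac{1}{27840} \approx 3.592 \cdot 10^{-5}$
$y{\left(x \right)} = x \left(-1 + x\right)$
$s{\left(Y \right)} = - 7 Y$ ($s{\left(Y \right)} = \left(1 \left(-1 + 1\right) - 7\right) Y = \left(1 \cdot 0 - 7\right) Y = \left(0 - 7\right) Y = - 7 Y$)
$\frac{-41812 + s{\left(32 \right)}}{-28051 + p} = \frac{-41812 - 224}{-28051 + \frac{1}{27840}} = \frac{-41812 - 224}{- \frac{780939839}{27840}} = \left(-42036\right) \left(- \frac{27840}{780939839}\right) = \frac{1170282240}{780939839}$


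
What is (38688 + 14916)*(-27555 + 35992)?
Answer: 452256948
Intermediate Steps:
(38688 + 14916)*(-27555 + 35992) = 53604*8437 = 452256948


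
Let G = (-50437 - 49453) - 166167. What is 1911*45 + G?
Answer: -180062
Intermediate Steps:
G = -266057 (G = -99890 - 166167 = -266057)
1911*45 + G = 1911*45 - 266057 = 85995 - 266057 = -180062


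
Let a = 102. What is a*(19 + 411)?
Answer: 43860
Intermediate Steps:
a*(19 + 411) = 102*(19 + 411) = 102*430 = 43860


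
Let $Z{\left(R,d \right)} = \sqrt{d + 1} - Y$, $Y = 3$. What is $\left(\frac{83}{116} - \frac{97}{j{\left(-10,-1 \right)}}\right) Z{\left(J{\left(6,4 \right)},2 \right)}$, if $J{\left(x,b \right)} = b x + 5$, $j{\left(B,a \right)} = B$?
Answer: $- \frac{18123}{580} + \frac{6041 \sqrt{3}}{580} \approx -13.206$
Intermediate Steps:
$J{\left(x,b \right)} = 5 + b x$
$Z{\left(R,d \right)} = -3 + \sqrt{1 + d}$ ($Z{\left(R,d \right)} = \sqrt{d + 1} - 3 = \sqrt{1 + d} - 3 = -3 + \sqrt{1 + d}$)
$\left(\frac{83}{116} - \frac{97}{j{\left(-10,-1 \right)}}\right) Z{\left(J{\left(6,4 \right)},2 \right)} = \left(\frac{83}{116} - \frac{97}{-10}\right) \left(-3 + \sqrt{1 + 2}\right) = \left(83 \cdot \frac{1}{116} - - \frac{97}{10}\right) \left(-3 + \sqrt{3}\right) = \left(\frac{83}{116} + \frac{97}{10}\right) \left(-3 + \sqrt{3}\right) = \frac{6041 \left(-3 + \sqrt{3}\right)}{580} = - \frac{18123}{580} + \frac{6041 \sqrt{3}}{580}$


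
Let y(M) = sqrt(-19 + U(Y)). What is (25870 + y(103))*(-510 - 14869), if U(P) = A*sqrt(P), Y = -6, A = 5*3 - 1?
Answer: -397854730 - 15379*sqrt(-19 + 14*I*sqrt(6)) ≈ -3.979e+8 - 82964.0*I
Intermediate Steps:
A = 14 (A = 15 - 1 = 14)
U(P) = 14*sqrt(P)
y(M) = sqrt(-19 + 14*I*sqrt(6)) (y(M) = sqrt(-19 + 14*sqrt(-6)) = sqrt(-19 + 14*(I*sqrt(6))) = sqrt(-19 + 14*I*sqrt(6)))
(25870 + y(103))*(-510 - 14869) = (25870 + sqrt(-19 + 14*I*sqrt(6)))*(-510 - 14869) = (25870 + sqrt(-19 + 14*I*sqrt(6)))*(-15379) = -397854730 - 15379*sqrt(-19 + 14*I*sqrt(6))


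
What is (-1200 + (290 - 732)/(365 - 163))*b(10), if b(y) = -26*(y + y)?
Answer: 63138920/101 ≈ 6.2514e+5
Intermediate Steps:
b(y) = -52*y
(-1200 + (290 - 732)/(365 - 163))*b(10) = (-1200 + (290 - 732)/(365 - 163))*(-52*10) = (-1200 - 442/202)*(-520) = (-1200 - 442*1/202)*(-520) = (-1200 - 221/101)*(-520) = -121421/101*(-520) = 63138920/101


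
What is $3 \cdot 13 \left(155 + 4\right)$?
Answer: $6201$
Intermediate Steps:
$3 \cdot 13 \left(155 + 4\right) = 39 \cdot 159 = 6201$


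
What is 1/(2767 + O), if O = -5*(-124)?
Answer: 1/3387 ≈ 0.00029525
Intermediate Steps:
O = 620
1/(2767 + O) = 1/(2767 + 620) = 1/3387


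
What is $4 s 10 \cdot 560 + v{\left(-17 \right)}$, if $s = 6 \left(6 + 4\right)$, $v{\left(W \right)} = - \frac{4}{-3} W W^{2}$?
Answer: $\frac{4012348}{3} \approx 1.3375 \cdot 10^{6}$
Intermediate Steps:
$v{\left(W \right)} = \frac{4 W^{3}}{3}$ ($v{\left(W \right)} = \left(-4\right) \left(- \frac{1}{3}\right) W W^{2} = \frac{4 W}{3} W^{2} = \frac{4 W^{3}}{3}$)
$s = 60$ ($s = 6 \cdot 10 = 60$)
$4 s 10 \cdot 560 + v{\left(-17 \right)} = 4 \cdot 60 \cdot 10 \cdot 560 + \frac{4 \left(-17\right)^{3}}{3} = 240 \cdot 10 \cdot 560 + \frac{4}{3} \left(-4913\right) = 2400 \cdot 560 - \frac{19652}{3} = 1344000 - \frac{19652}{3} = \frac{4012348}{3}$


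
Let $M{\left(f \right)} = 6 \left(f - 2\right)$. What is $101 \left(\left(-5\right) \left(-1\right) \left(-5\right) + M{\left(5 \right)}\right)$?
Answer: $-707$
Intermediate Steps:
$M{\left(f \right)} = -12 + 6 f$ ($M{\left(f \right)} = 6 \left(-2 + f\right) = -12 + 6 f$)
$101 \left(\left(-5\right) \left(-1\right) \left(-5\right) + M{\left(5 \right)}\right) = 101 \left(\left(-5\right) \left(-1\right) \left(-5\right) + \left(-12 + 6 \cdot 5\right)\right) = 101 \left(5 \left(-5\right) + \left(-12 + 30\right)\right) = 101 \left(-25 + 18\right) = 101 \left(-7\right) = -707$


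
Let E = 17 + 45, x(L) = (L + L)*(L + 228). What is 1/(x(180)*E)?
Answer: 1/9106560 ≈ 1.0981e-7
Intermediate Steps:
x(L) = 2*L*(228 + L) (x(L) = (2*L)*(228 + L) = 2*L*(228 + L))
E = 62
1/(x(180)*E) = 1/((2*180*(228 + 180))*62) = 1/((2*180*408)*62) = 1/(146880*62) = 1/9106560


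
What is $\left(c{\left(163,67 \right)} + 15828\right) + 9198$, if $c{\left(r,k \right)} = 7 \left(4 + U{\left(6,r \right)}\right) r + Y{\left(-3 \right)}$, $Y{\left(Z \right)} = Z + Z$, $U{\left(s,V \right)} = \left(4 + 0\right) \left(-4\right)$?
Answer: $11328$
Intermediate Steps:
$U{\left(s,V \right)} = -16$ ($U{\left(s,V \right)} = 4 \left(-4\right) = -16$)
$Y{\left(Z \right)} = 2 Z$
$c{\left(r,k \right)} = -6 - 84 r$ ($c{\left(r,k \right)} = 7 \left(4 - 16\right) r + 2 \left(-3\right) = 7 \left(-12\right) r - 6 = - 84 r - 6 = -6 - 84 r$)
$\left(c{\left(163,67 \right)} + 15828\right) + 9198 = \left(\left(-6 - 13692\right) + 15828\right) + 9198 = \left(-13698 + 15828\right) + 9198 = 2130 + 9198 = 11328$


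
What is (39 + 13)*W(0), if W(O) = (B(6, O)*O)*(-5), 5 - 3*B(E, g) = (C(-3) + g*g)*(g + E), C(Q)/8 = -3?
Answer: 0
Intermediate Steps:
C(Q) = -24 (C(Q) = 8*(-3) = -24)
B(E, g) = 5/3 - (-24 + g²)*(E + g)/3 (B(E, g) = 5/3 - (-24 + g*g)*(g + E)/3 = 5/3 - (-24 + g²)*(E + g)/3)
W(O) = -5*O*(149/3 - 2*O² + 8*O - O³/3) (W(O) = ((5/3 + 8*6 + 8*O - O³/3 - ⅓*6*O²)*O)*(-5) = ((5/3 + 48 + 8*O - O³/3 - 2*O²)*O)*(-5) = ((149/3 - 2*O² + 8*O - O³/3)*O)*(-5) = (O*(149/3 - 2*O² + 8*O - O³/3))*(-5) = -5*O*(149/3 - 2*O² + 8*O - O³/3))
(39 + 13)*W(0) = (39 + 13)*((5/3)*0*(-149 + 0³ - 24*0 + 6*0²)) = 52*((5/3)*0*(-149 + 0 + 0 + 6*0)) = 52*((5/3)*0*(-149 + 0 + 0 + 0)) = 52*((5/3)*0*(-149)) = 52*0 = 0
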